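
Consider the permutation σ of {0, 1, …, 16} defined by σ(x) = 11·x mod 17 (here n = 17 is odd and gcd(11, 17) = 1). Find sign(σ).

-1

Start at x=13: 13 → 7 → 9 → 14 → 1 → 11 → 2 → … (one orbit).
2 cycles of lengths [16, 1].
Σ(ℓ_i−1) = 17−2 = 15; sign = (−1)^15 = -1.
The Jacobi symbol (11|17) = -1 (Zolotarev) agrees.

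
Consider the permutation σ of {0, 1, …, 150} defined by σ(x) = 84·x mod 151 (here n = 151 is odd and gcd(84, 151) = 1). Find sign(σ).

Start at x=19: 19 → 86 → 127 → 98 → 78 → 59 → 124 → … (one orbit).
Cycle type of π: 25×6 + 1; total 7 cycles.
sign(π) = (−1)^{n − #cycles} = (−1)^{151−7} = (−1)^144 = +1.

+1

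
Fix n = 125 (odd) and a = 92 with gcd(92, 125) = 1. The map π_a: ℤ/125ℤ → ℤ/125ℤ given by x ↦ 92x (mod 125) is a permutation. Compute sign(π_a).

-1

Trace 98: π^k(98) = [98, 16, 97, 49, 8, 111, 87] for k=0..6.
Cycle type of π: 100 + 20 + 4 + 1; total 4 cycles.
125 − 4 = 121 transpositions; sign(π) = (−1)^121 = -1.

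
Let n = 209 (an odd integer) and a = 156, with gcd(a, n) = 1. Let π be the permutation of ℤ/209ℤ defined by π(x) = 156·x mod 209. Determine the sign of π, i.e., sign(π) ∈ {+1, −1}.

Orbit of 131 under x↦156x: [131, 163, 139, 157, 39, 23, 35]… (length divides ord_209(156)).
6 cycles of lengths [90, 90, 10, 9, 9, 1].
6 cycles on 209: each ℓ→(−1)^(ℓ−1), product (−1)^203 = -1.

-1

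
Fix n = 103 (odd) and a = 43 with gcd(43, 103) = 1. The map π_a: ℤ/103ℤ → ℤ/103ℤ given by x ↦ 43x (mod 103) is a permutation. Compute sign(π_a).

Start at x=96: 96 → 8 → 35 → 63 → 31 → 97 → 51 → … (one orbit).
2 cycles of lengths [102, 1].
n − c = 103 − 2 = 101; sign = (−1)^101 = -1.
Via Zolotarev, sign(π_{43}) = (43|103) = -1.

-1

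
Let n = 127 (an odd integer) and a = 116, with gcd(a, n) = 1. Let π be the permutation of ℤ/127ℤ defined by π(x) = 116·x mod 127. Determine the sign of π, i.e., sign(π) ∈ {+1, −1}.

-1

Orbit of 75 under x↦116x: [75, 64, 58, 124, 33, 18, 56]… (length divides ord_127(116)).
The orbit structure of x ↦ 116x mod 127: 2 orbits of sizes [126, 1].
127 − 2 = 125 transpositions; sign(π) = (−1)^125 = -1.
(116|127)_J = -1 (Zolotarev's lemma cross-check).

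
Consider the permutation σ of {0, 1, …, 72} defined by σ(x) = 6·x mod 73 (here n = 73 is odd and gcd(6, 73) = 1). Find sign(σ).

+1

Trace 50: π^k(50) = [50, 8, 48, 69, 49, 2, 12] for k=0..6.
The orbit structure of x ↦ 6x mod 73: 3 orbits of sizes [36, 36, 1].
73 − 3 = 70 transpositions; sign(π) = (−1)^70 = +1.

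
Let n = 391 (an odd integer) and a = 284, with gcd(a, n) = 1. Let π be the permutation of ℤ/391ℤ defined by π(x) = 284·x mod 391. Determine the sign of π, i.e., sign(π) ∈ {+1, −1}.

-1

Trace 200: π^k(200) = [200, 105, 104, 211, 101, 141, 162] for k=0..6.
Cycle type of π: 176×2 + 16 + 11×2 + 1; total 6 cycles.
sign(π) = (−1)^{n − #cycles} = (−1)^{391−6} = (−1)^385 = -1.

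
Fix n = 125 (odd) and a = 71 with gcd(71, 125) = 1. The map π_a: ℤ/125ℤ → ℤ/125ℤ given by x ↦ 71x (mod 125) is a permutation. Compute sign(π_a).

Trace 1: π^k(1) = [1, 71, 41, 36, 56, 101, 46] for k=0..6.
13 cycles of lengths [25, 25, 25, 25, 5, 5, 5, 5, 1, 1, 1, 1, 1].
n − c = 125 − 13 = 112; sign = (−1)^112 = +1.

+1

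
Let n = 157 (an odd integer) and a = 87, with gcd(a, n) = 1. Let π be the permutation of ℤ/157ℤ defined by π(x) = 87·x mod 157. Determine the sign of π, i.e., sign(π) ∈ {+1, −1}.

-1

Orbit of 44 under x↦87x: [44, 60, 39, 96, 31, 28, 81]… (length divides ord_157(87)).
π_87 has 2 disjoint cycles with lengths [156, 1] on {0,…,156}.
2 cycles on 157: each ℓ→(−1)^(ℓ−1), product (−1)^155 = -1.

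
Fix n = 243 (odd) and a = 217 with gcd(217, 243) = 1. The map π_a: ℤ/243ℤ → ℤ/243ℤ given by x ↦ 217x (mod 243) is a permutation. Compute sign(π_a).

Start at x=163: 163 → 136 → 109 → 82 → 55 → 28 → 1 → … (one orbit).
63 cycles of lengths [9, 9, 9, 9, 9, 9, 9, 9, 9, 9, 9, 9, 9, 9, 9, 9, 9, 9, 3, 3, 3, 3, 3, 3, 3, 3, 3, 3, 3, 3, 3, 3, 3, 3, 3, 3, 1, 1, 1, 1, 1, 1, 1, 1, 1, 1, 1, 1, 1, 1, 1, 1, 1, 1, 1, 1, 1, 1, 1, 1, 1, 1, 1].
243 − 63 = 180 transpositions; sign(π) = (−1)^180 = +1.
Zolotarev: (217|243) = +1, matching the cycle-count sign.

+1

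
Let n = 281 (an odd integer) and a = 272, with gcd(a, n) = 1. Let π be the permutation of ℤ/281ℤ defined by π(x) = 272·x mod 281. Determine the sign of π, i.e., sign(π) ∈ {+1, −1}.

+1

Orbit of 264 under x↦272x: [264, 153, 28, 29, 20, 101, 215]… (length divides ord_281(272)).
The orbit structure of x ↦ 272x mod 281: 3 orbits of sizes [140, 140, 1].
sign(π) = (−1)^{n − #cycles} = (−1)^{281−3} = (−1)^278 = +1.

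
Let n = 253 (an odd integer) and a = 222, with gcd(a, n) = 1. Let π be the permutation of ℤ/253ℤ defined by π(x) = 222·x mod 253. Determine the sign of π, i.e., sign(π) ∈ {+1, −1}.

+1

Trace 205: π^k(205) = [205, 223, 171, 12, 134, 147, 250] for k=0..6.
Decompose π into cycles: lengths [110, 110, 22, 10, 1] (5 cycles, including the fixed point 0).
Σ(ℓ_i−1) = 253−5 = 248; sign = (−1)^248 = +1.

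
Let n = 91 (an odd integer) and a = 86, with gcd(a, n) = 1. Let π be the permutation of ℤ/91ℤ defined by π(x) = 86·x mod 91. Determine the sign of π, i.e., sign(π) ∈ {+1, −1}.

-1

Orbit of 60 under x↦86x: [60, 64, 44, 53, 8, 51, 18]… (length divides ord_91(86)).
Decompose π into cycles: lengths [12, 12, 12, 12, 12, 12, 4, 4, 4, 3, 3, 1] (12 cycles, including the fixed point 0).
91 − 12 = 79 transpositions; sign(π) = (−1)^79 = -1.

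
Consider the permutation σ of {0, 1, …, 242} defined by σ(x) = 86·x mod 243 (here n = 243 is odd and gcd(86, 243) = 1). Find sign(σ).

Start at x=133: 133 → 17 → 4 → 101 → 181 → 14 → 232 → … (one orbit).
6 cycles of lengths [162, 54, 18, 6, 2, 1].
6 cycles on 243: each ℓ→(−1)^(ℓ−1), product (−1)^237 = -1.
(86|243)_J = -1 (Zolotarev's lemma cross-check).

-1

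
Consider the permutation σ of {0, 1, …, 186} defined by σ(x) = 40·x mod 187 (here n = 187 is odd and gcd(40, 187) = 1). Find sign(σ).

+1

Trace 7: π^k(7) = [7, 93, 167, 135, 164, 15, 39] for k=0..6.
Decompose π into cycles: lengths [80, 80, 16, 10, 1] (5 cycles, including the fixed point 0).
Σ(ℓ_i−1) = 187−5 = 182; sign = (−1)^182 = +1.
Check: (40/187) = +1 by Zolotarev.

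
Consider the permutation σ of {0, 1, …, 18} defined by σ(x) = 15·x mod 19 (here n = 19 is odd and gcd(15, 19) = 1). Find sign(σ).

-1

Orbit of 8 under x↦15x: [8, 6, 14, 1, 15, 16, 12]… (length divides ord_19(15)).
2 cycles of lengths [18, 1].
n − c = 19 − 2 = 17; sign = (−1)^17 = -1.
(15|19)_J = -1 (Zolotarev's lemma cross-check).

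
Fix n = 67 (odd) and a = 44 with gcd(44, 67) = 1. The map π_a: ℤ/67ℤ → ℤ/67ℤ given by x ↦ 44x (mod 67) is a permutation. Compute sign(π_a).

Orbit of 21 under x↦44x: [21, 53, 54, 31, 24, 51, 33]… (length divides ord_67(44)).
Decompose π into cycles: lengths [66, 1] (2 cycles, including the fixed point 0).
67 − 2 = 65 transpositions; sign(π) = (−1)^65 = -1.
Via Zolotarev, sign(π_{44}) = (44|67) = -1.

-1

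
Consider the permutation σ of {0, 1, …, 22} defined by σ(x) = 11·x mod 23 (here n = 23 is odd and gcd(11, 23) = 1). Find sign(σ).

-1

Orbit of 18 under x↦11x: [18, 14, 16, 15, 4, 21, 1]… (length divides ord_23(11)).
2 cycles of lengths [22, 1].
2 cycles on 23: each ℓ→(−1)^(ℓ−1), product (−1)^21 = -1.
(11|23)_J = -1 (Zolotarev's lemma cross-check).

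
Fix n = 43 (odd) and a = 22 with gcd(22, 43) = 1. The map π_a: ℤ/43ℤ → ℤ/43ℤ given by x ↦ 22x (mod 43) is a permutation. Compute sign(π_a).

Orbit of 39 under x↦22x: [39, 41, 42, 21, 32, 16, 8]… (length divides ord_43(22)).
The orbit structure of x ↦ 22x mod 43: 4 orbits of sizes [14, 14, 14, 1].
43 − 4 = 39 transpositions; sign(π) = (−1)^39 = -1.
Check: (22/43) = -1 by Zolotarev.

-1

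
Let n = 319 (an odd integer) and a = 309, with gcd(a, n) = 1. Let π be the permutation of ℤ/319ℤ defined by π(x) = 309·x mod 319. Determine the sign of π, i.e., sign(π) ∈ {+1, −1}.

Orbit of 199 under x↦309x: [199, 243, 122, 56, 78, 177, 144]… (length divides ord_319(309)).
Cycle type of π: 28×11 + 1×11; total 22 cycles.
22 cycles on 319: each ℓ→(−1)^(ℓ−1), product (−1)^297 = -1.

-1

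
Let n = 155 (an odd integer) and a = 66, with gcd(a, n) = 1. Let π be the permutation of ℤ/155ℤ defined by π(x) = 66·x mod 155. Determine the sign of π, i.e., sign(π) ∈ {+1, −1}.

+1

Trace 1: π^k(1) = [1, 66, 16, 126, 101] for k=0..4.
Cycle lengths of π_66 on ℤ/155ℤ: [5, 5, 5, 5, 5, 5, 5, 5, 5, 5, 5, 5, 5, 5, 5, 5, 5, 5, 5, 5, 5, 5, 5, 5, 5, 5, 5, 5, 5, 5, 1, 1, 1, 1, 1]; 35 cycles in total.
155 − 35 = 120 transpositions; sign(π) = (−1)^120 = +1.
Via Zolotarev, sign(π_{66}) = (66|155) = +1.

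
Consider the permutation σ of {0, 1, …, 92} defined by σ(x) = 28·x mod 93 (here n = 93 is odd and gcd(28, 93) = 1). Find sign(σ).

Orbit of 70 under x↦28x: [70, 7, 10, 1, 28, 40, 4]… (length divides ord_93(28)).
π_28 has 9 disjoint cycles with lengths [15, 15, 15, 15, 15, 15, 1, 1, 1] on {0,…,92}.
With 9 cycles on 93 points, sign = (−1)^{93−9} = +1.

+1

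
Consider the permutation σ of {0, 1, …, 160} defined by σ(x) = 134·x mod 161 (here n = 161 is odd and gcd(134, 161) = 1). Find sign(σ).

Trace 22: π^k(22) = [22, 50, 99, 64, 43, 127, 113] for k=0..6.
Cycle lengths of π_134 on ℤ/161ℤ: [22, 22, 22, 22, 22, 22, 22, 1, 1, 1, 1, 1, 1, 1]; 14 cycles in total.
14 cycles on 161: each ℓ→(−1)^(ℓ−1), product (−1)^147 = -1.

-1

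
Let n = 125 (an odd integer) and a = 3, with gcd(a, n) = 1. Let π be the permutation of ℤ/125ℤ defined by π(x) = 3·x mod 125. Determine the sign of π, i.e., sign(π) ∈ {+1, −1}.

-1

Trace 21: π^k(21) = [21, 63, 64, 67, 76, 103, 59] for k=0..6.
The orbit structure of x ↦ 3x mod 125: 4 orbits of sizes [100, 20, 4, 1].
4 cycles on 125: each ℓ→(−1)^(ℓ−1), product (−1)^121 = -1.
The Jacobi symbol (3|125) = -1 (Zolotarev) agrees.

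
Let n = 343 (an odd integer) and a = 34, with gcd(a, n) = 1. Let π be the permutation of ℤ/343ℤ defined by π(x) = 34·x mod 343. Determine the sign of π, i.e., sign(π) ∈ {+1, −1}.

-1

Orbit of 176 under x↦34x: [176, 153, 57, 223, 36, 195, 113]… (length divides ord_343(34)).
Cycle type of π: 98×3 + 14×3 + 2×3 + 1; total 10 cycles.
343 − 10 = 333 transpositions; sign(π) = (−1)^333 = -1.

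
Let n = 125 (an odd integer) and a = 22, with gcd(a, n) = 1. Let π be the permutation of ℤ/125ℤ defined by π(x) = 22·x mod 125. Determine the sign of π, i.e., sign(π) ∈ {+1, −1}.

Orbit of 27 under x↦22x: [27, 94, 68, 121, 37, 64, 33]… (length divides ord_125(22)).
Decompose π into cycles: lengths [100, 20, 4, 1] (4 cycles, including the fixed point 0).
n − c = 125 − 4 = 121; sign = (−1)^121 = -1.

-1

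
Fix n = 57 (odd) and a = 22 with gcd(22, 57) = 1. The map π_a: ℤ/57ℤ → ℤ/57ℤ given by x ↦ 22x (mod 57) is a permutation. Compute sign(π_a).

Orbit of 49 under x↦22x: [49, 52, 4, 31, 55, 13, 1]… (length divides ord_57(22)).
Cycle lengths of π_22 on ℤ/57ℤ: [18, 18, 18, 1, 1, 1]; 6 cycles in total.
57 − 6 = 51 transpositions; sign(π) = (−1)^51 = -1.

-1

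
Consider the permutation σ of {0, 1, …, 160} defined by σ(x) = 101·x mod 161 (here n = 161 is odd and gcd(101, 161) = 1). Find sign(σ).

-1

Orbit of 75 under x↦101x: [75, 8, 3, 142, 13, 25, 110]… (length divides ord_161(101)).
Decompose π into cycles: lengths [66, 66, 11, 11, 6, 1] (6 cycles, including the fixed point 0).
n − c = 161 − 6 = 155; sign = (−1)^155 = -1.
Zolotarev: (101|161) = -1, matching the cycle-count sign.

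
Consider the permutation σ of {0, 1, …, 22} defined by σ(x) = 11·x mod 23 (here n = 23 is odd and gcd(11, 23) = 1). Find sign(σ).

-1

Orbit of 13 under x↦11x: [13, 5, 9, 7, 8, 19, 2]… (length divides ord_23(11)).
Decompose π into cycles: lengths [22, 1] (2 cycles, including the fixed point 0).
Σ(ℓ_i−1) = 23−2 = 21; sign = (−1)^21 = -1.
(11|23)_J = -1 (Zolotarev's lemma cross-check).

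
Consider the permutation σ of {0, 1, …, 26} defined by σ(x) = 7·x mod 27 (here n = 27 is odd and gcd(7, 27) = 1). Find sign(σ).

+1

Start at x=22: 22 → 19 → 25 → 13 → 10 → 16 → 4 → … (one orbit).
The orbit structure of x ↦ 7x mod 27: 7 orbits of sizes [9, 9, 3, 3, 1, 1, 1].
Σ(ℓ_i−1) = 27−7 = 20; sign = (−1)^20 = +1.
Via Zolotarev, sign(π_{7}) = (7|27) = +1.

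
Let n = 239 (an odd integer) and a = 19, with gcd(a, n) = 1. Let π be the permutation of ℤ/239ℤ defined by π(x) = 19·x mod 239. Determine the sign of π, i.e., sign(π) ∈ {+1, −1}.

-1

Trace 189: π^k(189) = [189, 6, 114, 15, 46, 157, 115] for k=0..6.
The orbit structure of x ↦ 19x mod 239: 2 orbits of sizes [238, 1].
Σ(ℓ_i−1) = 239−2 = 237; sign = (−1)^237 = -1.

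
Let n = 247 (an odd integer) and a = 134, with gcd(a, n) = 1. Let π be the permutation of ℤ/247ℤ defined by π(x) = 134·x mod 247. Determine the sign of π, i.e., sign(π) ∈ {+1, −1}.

Trace 191: π^k(191) = [191, 153, 1, 134, 172, 77] for k=0..5.
Cycle lengths of π_134 on ℤ/247ℤ: [6, 6, 6, 6, 6, 6, 6, 6, 6, 6, 6, 6, 6, 6, 6, 6, 6, 6, 6, 6, 6, 6, 6, 6, 6, 6, 6, 6, 6, 6, 6, 6, 6, 6, 6, 6, 6, 6, 1, 1, 1, 1, 1, 1, 1, 1, 1, 1, 1, 1, 1, 1, 1, 1, 1, 1, 1]; 57 cycles in total.
sign(π) = (−1)^{n − #cycles} = (−1)^{247−57} = (−1)^190 = +1.
The Jacobi symbol (134|247) = +1 (Zolotarev) agrees.

+1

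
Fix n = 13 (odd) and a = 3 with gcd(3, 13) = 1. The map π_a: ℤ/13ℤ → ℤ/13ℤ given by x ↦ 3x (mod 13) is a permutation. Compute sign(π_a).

+1

Trace 3: π^k(3) = [3, 9, 1] for k=0..2.
Cycle type of π: 3×4 + 1; total 5 cycles.
Σ(ℓ_i−1) = 13−5 = 8; sign = (−1)^8 = +1.
Via Zolotarev, sign(π_{3}) = (3|13) = +1.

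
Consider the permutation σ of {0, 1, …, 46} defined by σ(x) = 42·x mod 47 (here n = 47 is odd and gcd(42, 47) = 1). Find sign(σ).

+1

Start at x=36: 36 → 8 → 7 → 12 → 34 → 18 → 4 → … (one orbit).
Decompose π into cycles: lengths [23, 23, 1] (3 cycles, including the fixed point 0).
Σ(ℓ_i−1) = 47−3 = 44; sign = (−1)^44 = +1.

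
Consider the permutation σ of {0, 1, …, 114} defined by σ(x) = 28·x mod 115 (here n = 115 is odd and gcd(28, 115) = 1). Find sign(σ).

Orbit of 31 under x↦28x: [31, 63, 39, 57, 101, 68, 64]… (length divides ord_115(28)).
The orbit structure of x ↦ 28x mod 115: 5 orbits of sizes [44, 44, 22, 4, 1].
Σ(ℓ_i−1) = 115−5 = 110; sign = (−1)^110 = +1.
Zolotarev: (28|115) = +1, matching the cycle-count sign.

+1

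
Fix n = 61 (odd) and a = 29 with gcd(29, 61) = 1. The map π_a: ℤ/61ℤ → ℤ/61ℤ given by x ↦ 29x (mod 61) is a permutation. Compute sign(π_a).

Start at x=50: 50 → 47 → 21 → 60 → 32 → 13 → 11 → … (one orbit).
6 cycles of lengths [12, 12, 12, 12, 12, 1].
Σ(ℓ_i−1) = 61−6 = 55; sign = (−1)^55 = -1.

-1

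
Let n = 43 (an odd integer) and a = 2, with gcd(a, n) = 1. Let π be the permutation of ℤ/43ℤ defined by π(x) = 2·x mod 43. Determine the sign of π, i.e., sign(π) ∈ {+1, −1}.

-1

Trace 21: π^k(21) = [21, 42, 41, 39, 35, 27, 11] for k=0..6.
The orbit structure of x ↦ 2x mod 43: 4 orbits of sizes [14, 14, 14, 1].
43 − 4 = 39 transpositions; sign(π) = (−1)^39 = -1.
(2|43)_J = -1 (Zolotarev's lemma cross-check).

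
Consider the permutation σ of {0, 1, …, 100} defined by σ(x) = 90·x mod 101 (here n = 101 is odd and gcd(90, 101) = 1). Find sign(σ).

-1

Start at x=52: 52 → 34 → 30 → 74 → 95 → 66 → 82 → … (one orbit).
π_90 has 2 disjoint cycles with lengths [100, 1] on {0,…,100}.
Σ(ℓ_i−1) = 101−2 = 99; sign = (−1)^99 = -1.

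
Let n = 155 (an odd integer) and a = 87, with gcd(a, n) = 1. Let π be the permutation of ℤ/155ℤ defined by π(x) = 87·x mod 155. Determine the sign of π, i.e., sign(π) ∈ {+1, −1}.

-1

Start at x=87: 87 → 129 → 63 → 56 → 67 → 94 → 118 → … (one orbit).
Cycle lengths of π_87 on ℤ/155ℤ: [12, 12, 12, 12, 12, 12, 12, 12, 12, 12, 4, 3, 3, 3, 3, 3, 3, 3, 3, 3, 3, 1]; 22 cycles in total.
Σ(ℓ_i−1) = 155−22 = 133; sign = (−1)^133 = -1.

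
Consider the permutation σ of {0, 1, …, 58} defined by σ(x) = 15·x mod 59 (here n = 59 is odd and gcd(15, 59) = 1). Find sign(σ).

Start at x=16: 16 → 4 → 1 → 15 → 48 → 12 → 3 → … (one orbit).
Cycle lengths of π_15 on ℤ/59ℤ: [29, 29, 1]; 3 cycles in total.
3 cycles on 59: each ℓ→(−1)^(ℓ−1), product (−1)^56 = +1.
Via Zolotarev, sign(π_{15}) = (15|59) = +1.

+1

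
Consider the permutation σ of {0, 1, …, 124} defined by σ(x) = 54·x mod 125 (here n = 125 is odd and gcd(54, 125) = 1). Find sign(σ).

+1

Trace 94: π^k(94) = [94, 76, 104, 116, 14, 6, 74] for k=0..6.
Cycle type of π: 50×2 + 10×2 + 2×2 + 1; total 7 cycles.
7 cycles on 125: each ℓ→(−1)^(ℓ−1), product (−1)^118 = +1.
Via Zolotarev, sign(π_{54}) = (54|125) = +1.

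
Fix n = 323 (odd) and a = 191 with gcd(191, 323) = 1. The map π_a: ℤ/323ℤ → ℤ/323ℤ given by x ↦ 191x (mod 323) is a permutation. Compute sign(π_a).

Start at x=305: 305 → 115 → 1 → 191 → 305 (one orbit).
Decompose π into cycles: lengths [4, 4, 4, 4, 4, 4, 4, 4, 4, 4, 4, 4, 4, 4, 4, 4, 4, 4, 4, 4, 4, 4, 4, 4, 4, 4, 4, 4, 4, 4, 4, 4, 4, 4, 4, 4, 4, 4, 4, 4, 4, 4, 4, 4, 4, 4, 4, 4, 4, 4, 4, 4, 4, 4, 4, 4, 4, 4, 4, 4, 4, 4, 4, 4, 4, 4, 4, 4, 4, 4, 4, 4, 4, 4, 4, 4, 1, 1, 1, 1, 1, 1, 1, 1, 1, 1, 1, 1, 1, 1, 1, 1, 1, 1, 1] (95 cycles, including the fixed point 0).
With 95 cycles on 323 points, sign = (−1)^{323−95} = +1.
The Jacobi symbol (191|323) = +1 (Zolotarev) agrees.

+1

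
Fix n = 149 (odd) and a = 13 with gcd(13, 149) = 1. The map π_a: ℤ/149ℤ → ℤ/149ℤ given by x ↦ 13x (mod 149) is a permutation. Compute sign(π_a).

Start at x=47: 47 → 15 → 46 → 2 → 26 → 40 → 73 → … (one orbit).
Cycle type of π: 148 + 1; total 2 cycles.
Σ(ℓ_i−1) = 149−2 = 147; sign = (−1)^147 = -1.
Check: (13/149) = -1 by Zolotarev.

-1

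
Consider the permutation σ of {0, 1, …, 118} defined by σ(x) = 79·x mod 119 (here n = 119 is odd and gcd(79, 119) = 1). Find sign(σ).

-1

Orbit of 81 under x↦79x: [81, 92, 9, 116, 1, 79, 53]… (length divides ord_119(79)).
π_79 has 6 disjoint cycles with lengths [48, 48, 16, 3, 3, 1] on {0,…,118}.
sign(π) = (−1)^{n − #cycles} = (−1)^{119−6} = (−1)^113 = -1.
Check: (79/119) = -1 by Zolotarev.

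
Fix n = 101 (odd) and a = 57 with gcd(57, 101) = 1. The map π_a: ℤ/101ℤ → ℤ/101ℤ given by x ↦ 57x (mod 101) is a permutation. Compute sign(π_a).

Trace 95: π^k(95) = [95, 62, 100, 44, 84, 41, 14] for k=0..6.
Cycle type of π: 20×5 + 1; total 6 cycles.
Σ(ℓ_i−1) = 101−6 = 95; sign = (−1)^95 = -1.
Zolotarev: (57|101) = -1, matching the cycle-count sign.

-1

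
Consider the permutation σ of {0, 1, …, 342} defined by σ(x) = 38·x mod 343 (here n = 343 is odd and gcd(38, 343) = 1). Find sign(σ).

-1

Orbit of 324 under x↦38x: [324, 307, 4, 152, 288, 311, 156]… (length divides ord_343(38)).
Decompose π into cycles: lengths [294, 42, 6, 1] (4 cycles, including the fixed point 0).
With 4 cycles on 343 points, sign = (−1)^{343−4} = -1.
Check: (38/343) = -1 by Zolotarev.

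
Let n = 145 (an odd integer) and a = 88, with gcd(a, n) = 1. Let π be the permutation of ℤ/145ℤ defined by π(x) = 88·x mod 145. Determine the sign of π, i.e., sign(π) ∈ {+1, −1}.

Orbit of 117 under x↦88x: [117, 1, 88, 59]… (length divides ord_145(88)).
π_88 has 58 disjoint cycles with lengths [4, 4, 4, 4, 4, 4, 4, 4, 4, 4, 4, 4, 4, 4, 4, 4, 4, 4, 4, 4, 4, 4, 4, 4, 4, 4, 4, 4, 4, 1, 1, 1, 1, 1, 1, 1, 1, 1, 1, 1, 1, 1, 1, 1, 1, 1, 1, 1, 1, 1, 1, 1, 1, 1, 1, 1, 1, 1] on {0,…,144}.
145 − 58 = 87 transpositions; sign(π) = (−1)^87 = -1.

-1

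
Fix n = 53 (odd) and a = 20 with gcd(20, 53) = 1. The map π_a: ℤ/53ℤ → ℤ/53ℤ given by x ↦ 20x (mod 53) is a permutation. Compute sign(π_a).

Orbit of 28 under x↦20x: [28, 30, 17, 22, 16, 2, 40]… (length divides ord_53(20)).
π_20 has 2 disjoint cycles with lengths [52, 1] on {0,…,52}.
2 cycles on 53: each ℓ→(−1)^(ℓ−1), product (−1)^51 = -1.
Check: (20/53) = -1 by Zolotarev.

-1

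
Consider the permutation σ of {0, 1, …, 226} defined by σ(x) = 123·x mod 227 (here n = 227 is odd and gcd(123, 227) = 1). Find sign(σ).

-1

Start at x=200: 200 → 84 → 117 → 90 → 174 → 64 → 154 → … (one orbit).
Cycle lengths of π_123 on ℤ/227ℤ: [226, 1]; 2 cycles in total.
n − c = 227 − 2 = 225; sign = (−1)^225 = -1.
The Jacobi symbol (123|227) = -1 (Zolotarev) agrees.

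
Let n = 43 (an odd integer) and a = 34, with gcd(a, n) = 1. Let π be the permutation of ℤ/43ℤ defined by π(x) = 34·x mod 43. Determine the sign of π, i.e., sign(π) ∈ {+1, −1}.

-1

Trace 19: π^k(19) = [19, 1, 34, 38, 2, 25, 33] for k=0..6.
π_34 has 2 disjoint cycles with lengths [42, 1] on {0,…,42}.
With 2 cycles on 43 points, sign = (−1)^{43−2} = -1.
Zolotarev: (34|43) = -1, matching the cycle-count sign.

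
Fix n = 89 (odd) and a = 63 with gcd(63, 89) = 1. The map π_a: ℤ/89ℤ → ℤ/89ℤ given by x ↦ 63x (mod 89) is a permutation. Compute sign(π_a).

Start at x=3: 3 → 11 → 70 → 49 → 61 → 16 → 29 → … (one orbit).
π_63 has 2 disjoint cycles with lengths [88, 1] on {0,…,88}.
Σ(ℓ_i−1) = 89−2 = 87; sign = (−1)^87 = -1.
(63|89)_J = -1 (Zolotarev's lemma cross-check).

-1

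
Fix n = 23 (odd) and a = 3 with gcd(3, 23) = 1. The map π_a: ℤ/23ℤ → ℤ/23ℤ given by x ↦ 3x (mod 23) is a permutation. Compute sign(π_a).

Orbit of 2 under x↦3x: [2, 6, 18, 8, 1, 3, 9]… (length divides ord_23(3)).
Cycle lengths of π_3 on ℤ/23ℤ: [11, 11, 1]; 3 cycles in total.
n − c = 23 − 3 = 20; sign = (−1)^20 = +1.
Zolotarev: (3|23) = +1, matching the cycle-count sign.

+1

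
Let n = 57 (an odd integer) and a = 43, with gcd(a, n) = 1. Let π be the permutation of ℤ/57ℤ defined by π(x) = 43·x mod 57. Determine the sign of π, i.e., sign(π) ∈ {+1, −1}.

Orbit of 55 under x↦43x: [55, 28, 7, 16, 4, 1, 43]… (length divides ord_57(43)).
Decompose π into cycles: lengths [9, 9, 9, 9, 9, 9, 1, 1, 1] (9 cycles, including the fixed point 0).
9 cycles on 57: each ℓ→(−1)^(ℓ−1), product (−1)^48 = +1.
The Jacobi symbol (43|57) = +1 (Zolotarev) agrees.

+1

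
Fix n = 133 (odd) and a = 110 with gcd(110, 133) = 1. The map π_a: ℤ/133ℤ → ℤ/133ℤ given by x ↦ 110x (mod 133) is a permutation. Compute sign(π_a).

Start at x=124: 124 → 74 → 27 → 44 → 52 → 1 → 110 → … (one orbit).
The orbit structure of x ↦ 110x mod 133: 9 orbits of sizes [18, 18, 18, 18, 18, 18, 18, 6, 1].
n − c = 133 − 9 = 124; sign = (−1)^124 = +1.
Via Zolotarev, sign(π_{110}) = (110|133) = +1.

+1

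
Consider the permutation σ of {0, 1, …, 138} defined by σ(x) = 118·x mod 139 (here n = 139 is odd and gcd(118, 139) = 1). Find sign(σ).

+1

Trace 99: π^k(99) = [99, 6, 13, 5, 34, 120, 121] for k=0..6.
Cycle lengths of π_118 on ℤ/139ℤ: [69, 69, 1]; 3 cycles in total.
3 cycles on 139: each ℓ→(−1)^(ℓ−1), product (−1)^136 = +1.
Zolotarev: (118|139) = +1, matching the cycle-count sign.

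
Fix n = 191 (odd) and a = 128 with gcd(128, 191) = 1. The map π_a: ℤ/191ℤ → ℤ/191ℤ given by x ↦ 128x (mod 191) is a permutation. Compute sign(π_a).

+1

Orbit of 98 under x↦128x: [98, 129, 86, 121, 17, 75, 50]… (length divides ord_191(128)).
The orbit structure of x ↦ 128x mod 191: 3 orbits of sizes [95, 95, 1].
191 − 3 = 188 transpositions; sign(π) = (−1)^188 = +1.
The Jacobi symbol (128|191) = +1 (Zolotarev) agrees.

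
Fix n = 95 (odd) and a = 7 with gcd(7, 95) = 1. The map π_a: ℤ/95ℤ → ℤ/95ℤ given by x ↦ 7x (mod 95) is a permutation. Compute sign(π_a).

-1

Orbit of 49 under x↦7x: [49, 58, 26, 87, 39, 83, 11]… (length divides ord_95(7)).
The orbit structure of x ↦ 7x mod 95: 14 orbits of sizes [12, 12, 12, 12, 12, 12, 4, 3, 3, 3, 3, 3, 3, 1].
With 14 cycles on 95 points, sign = (−1)^{95−14} = -1.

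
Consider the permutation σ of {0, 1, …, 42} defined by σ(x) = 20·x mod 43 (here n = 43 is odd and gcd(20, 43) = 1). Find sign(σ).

Start at x=21: 21 → 33 → 15 → 42 → 23 → 30 → 41 → … (one orbit).
Decompose π into cycles: lengths [42, 1] (2 cycles, including the fixed point 0).
43 − 2 = 41 transpositions; sign(π) = (−1)^41 = -1.

-1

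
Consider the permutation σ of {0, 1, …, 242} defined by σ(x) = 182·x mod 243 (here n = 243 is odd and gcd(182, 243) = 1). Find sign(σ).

-1

Trace 22: π^k(22) = [22, 116, 214, 68, 226, 65, 166] for k=0..6.
π_182 has 6 disjoint cycles with lengths [162, 54, 18, 6, 2, 1] on {0,…,242}.
sign(π) = (−1)^{n − #cycles} = (−1)^{243−6} = (−1)^237 = -1.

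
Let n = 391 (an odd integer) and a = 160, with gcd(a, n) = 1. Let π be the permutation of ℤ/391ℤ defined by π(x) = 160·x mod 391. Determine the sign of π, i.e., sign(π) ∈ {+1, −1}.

Trace 47: π^k(47) = [47, 91, 93, 22, 1, 160, 185] for k=0..6.
35 cycles of lengths [16, 16, 16, 16, 16, 16, 16, 16, 16, 16, 16, 16, 16, 16, 16, 16, 16, 16, 16, 16, 16, 16, 16, 2, 2, 2, 2, 2, 2, 2, 2, 2, 2, 2, 1].
Σ(ℓ_i−1) = 391−35 = 356; sign = (−1)^356 = +1.

+1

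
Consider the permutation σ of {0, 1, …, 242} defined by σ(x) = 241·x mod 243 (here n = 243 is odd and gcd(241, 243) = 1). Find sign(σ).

Start at x=28: 28 → 187 → 112 → 19 → 205 → 76 → 91 → … (one orbit).
The orbit structure of x ↦ 241x mod 243: 11 orbits of sizes [81, 81, 27, 27, 9, 9, 3, 3, 1, 1, 1].
n − c = 243 − 11 = 232; sign = (−1)^232 = +1.
Via Zolotarev, sign(π_{241}) = (241|243) = +1.

+1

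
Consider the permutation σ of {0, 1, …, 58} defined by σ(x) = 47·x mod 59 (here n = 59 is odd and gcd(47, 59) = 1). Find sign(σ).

-1

Trace 5: π^k(5) = [5, 58, 12, 33, 17, 32, 29] for k=0..6.
Cycle lengths of π_47 on ℤ/59ℤ: [58, 1]; 2 cycles in total.
59 − 2 = 57 transpositions; sign(π) = (−1)^57 = -1.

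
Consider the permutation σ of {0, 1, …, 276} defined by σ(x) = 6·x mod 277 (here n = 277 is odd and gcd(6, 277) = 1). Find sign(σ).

Orbit of 161 under x↦6x: [161, 135, 256, 151, 75, 173, 207]… (length divides ord_277(6)).
Cycle lengths of π_6 on ℤ/277ℤ: [276, 1]; 2 cycles in total.
277 − 2 = 275 transpositions; sign(π) = (−1)^275 = -1.

-1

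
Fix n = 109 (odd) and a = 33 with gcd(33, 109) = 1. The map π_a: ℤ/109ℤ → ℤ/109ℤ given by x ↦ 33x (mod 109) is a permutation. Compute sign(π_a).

Orbit of 1 under x↦33x: [1, 33, 108, 76]… (length divides ord_109(33)).
Decompose π into cycles: lengths [4, 4, 4, 4, 4, 4, 4, 4, 4, 4, 4, 4, 4, 4, 4, 4, 4, 4, 4, 4, 4, 4, 4, 4, 4, 4, 4, 1] (28 cycles, including the fixed point 0).
28 cycles on 109: each ℓ→(−1)^(ℓ−1), product (−1)^81 = -1.

-1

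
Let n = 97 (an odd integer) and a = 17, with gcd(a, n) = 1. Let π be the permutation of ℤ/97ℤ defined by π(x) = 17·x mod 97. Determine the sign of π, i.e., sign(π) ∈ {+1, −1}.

Trace 49: π^k(49) = [49, 57, 96, 80, 2, 34, 93] for k=0..6.
The orbit structure of x ↦ 17x mod 97: 2 orbits of sizes [96, 1].
97 − 2 = 95 transpositions; sign(π) = (−1)^95 = -1.

-1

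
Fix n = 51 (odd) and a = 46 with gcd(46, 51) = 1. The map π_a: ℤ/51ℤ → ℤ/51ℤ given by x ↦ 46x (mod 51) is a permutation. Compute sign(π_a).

-1

Orbit of 46 under x↦46x: [46, 25, 28, 13, 37, 19, 7]… (length divides ord_51(46)).
Cycle lengths of π_46 on ℤ/51ℤ: [16, 16, 16, 1, 1, 1]; 6 cycles in total.
6 cycles on 51: each ℓ→(−1)^(ℓ−1), product (−1)^45 = -1.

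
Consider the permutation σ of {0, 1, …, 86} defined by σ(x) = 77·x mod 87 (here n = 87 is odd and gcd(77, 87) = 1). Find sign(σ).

+1

Trace 26: π^k(26) = [26, 1, 77, 13, 44, 82, 50] for k=0..6.
Cycle lengths of π_77 on ℤ/87ℤ: [28, 28, 28, 2, 1]; 5 cycles in total.
n − c = 87 − 5 = 82; sign = (−1)^82 = +1.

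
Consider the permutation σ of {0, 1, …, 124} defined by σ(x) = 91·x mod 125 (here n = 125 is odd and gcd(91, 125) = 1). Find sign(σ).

Trace 56: π^k(56) = [56, 96, 111, 101, 66, 6, 46] for k=0..6.
Cycle lengths of π_91 on ℤ/125ℤ: [25, 25, 25, 25, 5, 5, 5, 5, 1, 1, 1, 1, 1]; 13 cycles in total.
13 cycles on 125: each ℓ→(−1)^(ℓ−1), product (−1)^112 = +1.

+1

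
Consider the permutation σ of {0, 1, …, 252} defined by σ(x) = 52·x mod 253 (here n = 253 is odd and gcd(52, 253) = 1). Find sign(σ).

Trace 100: π^k(100) = [100, 140, 196, 72, 202, 131, 234] for k=0..6.
6 cycles of lengths [110, 110, 11, 11, 10, 1].
n − c = 253 − 6 = 247; sign = (−1)^247 = -1.
Via Zolotarev, sign(π_{52}) = (52|253) = -1.

-1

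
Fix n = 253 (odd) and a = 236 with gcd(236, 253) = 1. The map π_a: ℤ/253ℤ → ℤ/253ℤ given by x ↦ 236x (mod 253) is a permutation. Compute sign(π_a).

Start at x=234: 234 → 70 → 75 → 243 → 170 → 146 → 48 → … (one orbit).
Cycle type of π: 55×4 + 11×2 + 5×2 + 1; total 9 cycles.
Σ(ℓ_i−1) = 253−9 = 244; sign = (−1)^244 = +1.
Zolotarev: (236|253) = +1, matching the cycle-count sign.

+1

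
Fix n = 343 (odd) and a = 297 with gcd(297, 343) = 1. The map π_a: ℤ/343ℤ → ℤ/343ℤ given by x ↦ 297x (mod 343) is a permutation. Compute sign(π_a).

-1

Start at x=267: 267 → 66 → 51 → 55 → 214 → 103 → 64 → … (one orbit).
Cycle type of π: 294 + 42 + 6 + 1; total 4 cycles.
sign(π) = (−1)^{n − #cycles} = (−1)^{343−4} = (−1)^339 = -1.
Check: (297/343) = -1 by Zolotarev.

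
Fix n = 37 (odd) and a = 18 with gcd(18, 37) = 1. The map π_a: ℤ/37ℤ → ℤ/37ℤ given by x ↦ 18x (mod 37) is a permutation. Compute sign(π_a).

-1

Start at x=26: 26 → 24 → 25 → 6 → 34 → 20 → 27 → … (one orbit).
Cycle type of π: 36 + 1; total 2 cycles.
n − c = 37 − 2 = 35; sign = (−1)^35 = -1.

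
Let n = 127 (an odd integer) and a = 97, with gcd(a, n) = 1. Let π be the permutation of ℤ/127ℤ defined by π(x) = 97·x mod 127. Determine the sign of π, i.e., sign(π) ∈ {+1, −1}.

-1

Orbit of 60 under x↦97x: [60, 105, 25, 12, 21, 5, 104]… (length divides ord_127(97)).
π_97 has 2 disjoint cycles with lengths [126, 1] on {0,…,126}.
With 2 cycles on 127 points, sign = (−1)^{127−2} = -1.
Check: (97/127) = -1 by Zolotarev.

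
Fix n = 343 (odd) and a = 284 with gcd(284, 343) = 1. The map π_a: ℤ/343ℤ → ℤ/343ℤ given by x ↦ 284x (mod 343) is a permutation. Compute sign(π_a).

Orbit of 25 under x↦284x: [25, 240, 246, 235, 198, 323, 151]… (length divides ord_343(284)).
The orbit structure of x ↦ 284x mod 343: 7 orbits of sizes [147, 147, 21, 21, 3, 3, 1].
With 7 cycles on 343 points, sign = (−1)^{343−7} = +1.
The Jacobi symbol (284|343) = +1 (Zolotarev) agrees.

+1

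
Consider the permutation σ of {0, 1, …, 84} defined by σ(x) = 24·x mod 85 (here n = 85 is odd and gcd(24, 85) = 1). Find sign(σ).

-1

Trace 36: π^k(36) = [36, 14, 81, 74, 76, 39, 1] for k=0..6.
π_24 has 8 disjoint cycles with lengths [16, 16, 16, 16, 16, 2, 2, 1] on {0,…,84}.
sign(π) = (−1)^{n − #cycles} = (−1)^{85−8} = (−1)^77 = -1.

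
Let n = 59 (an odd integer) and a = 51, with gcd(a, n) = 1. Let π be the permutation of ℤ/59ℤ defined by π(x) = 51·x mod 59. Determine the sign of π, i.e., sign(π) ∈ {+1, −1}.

+1

Orbit of 16 under x↦51x: [16, 49, 21, 9, 46, 45, 53]… (length divides ord_59(51)).
Cycle type of π: 29×2 + 1; total 3 cycles.
n − c = 59 − 3 = 56; sign = (−1)^56 = +1.
Check: (51/59) = +1 by Zolotarev.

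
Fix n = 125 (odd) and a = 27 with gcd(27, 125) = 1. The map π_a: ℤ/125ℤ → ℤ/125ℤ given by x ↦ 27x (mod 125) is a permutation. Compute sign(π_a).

Orbit of 84 under x↦27x: [84, 18, 111, 122, 44, 63, 76]… (length divides ord_125(27)).
π_27 has 4 disjoint cycles with lengths [100, 20, 4, 1] on {0,…,124}.
Σ(ℓ_i−1) = 125−4 = 121; sign = (−1)^121 = -1.
(27|125)_J = -1 (Zolotarev's lemma cross-check).

-1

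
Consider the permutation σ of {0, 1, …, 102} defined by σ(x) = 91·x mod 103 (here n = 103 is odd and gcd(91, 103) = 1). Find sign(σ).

Start at x=92: 92 → 29 → 64 → 56 → 49 → 30 → 52 → … (one orbit).
3 cycles of lengths [51, 51, 1].
Σ(ℓ_i−1) = 103−3 = 100; sign = (−1)^100 = +1.
(91|103)_J = +1 (Zolotarev's lemma cross-check).

+1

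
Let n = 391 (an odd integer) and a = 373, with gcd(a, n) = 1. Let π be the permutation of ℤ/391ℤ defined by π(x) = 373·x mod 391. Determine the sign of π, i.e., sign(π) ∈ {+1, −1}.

-1

Orbit of 237 under x↦373x: [237, 35, 152, 1, 373, 324, 33]… (length divides ord_391(373)).
Cycle lengths of π_373 on ℤ/391ℤ: [22, 22, 22, 22, 22, 22, 22, 22, 22, 22, 22, 22, 22, 22, 22, 22, 22, 2, 2, 2, 2, 2, 2, 2, 2, 1]; 26 cycles in total.
n − c = 391 − 26 = 365; sign = (−1)^365 = -1.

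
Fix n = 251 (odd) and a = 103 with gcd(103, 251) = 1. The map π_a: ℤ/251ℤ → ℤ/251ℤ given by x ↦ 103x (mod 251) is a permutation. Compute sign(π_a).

Start at x=100: 100 → 9 → 174 → 101 → 112 → 241 → 225 → … (one orbit).
Cycle lengths of π_103 on ℤ/251ℤ: [125, 125, 1]; 3 cycles in total.
251 − 3 = 248 transpositions; sign(π) = (−1)^248 = +1.
Zolotarev: (103|251) = +1, matching the cycle-count sign.

+1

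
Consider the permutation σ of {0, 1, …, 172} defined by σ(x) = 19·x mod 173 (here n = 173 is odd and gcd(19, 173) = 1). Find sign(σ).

Start at x=33: 33 → 108 → 149 → 63 → 159 → 80 → 136 → … (one orbit).
The orbit structure of x ↦ 19x mod 173: 2 orbits of sizes [172, 1].
n − c = 173 − 2 = 171; sign = (−1)^171 = -1.
The Jacobi symbol (19|173) = -1 (Zolotarev) agrees.

-1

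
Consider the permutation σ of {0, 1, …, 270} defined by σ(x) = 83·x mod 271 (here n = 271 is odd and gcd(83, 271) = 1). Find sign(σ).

Start at x=83: 83 → 114 → 248 → 259 → 88 → 258 → 5 → … (one orbit).
The orbit structure of x ↦ 83x mod 271: 11 orbits of sizes [27, 27, 27, 27, 27, 27, 27, 27, 27, 27, 1].
Σ(ℓ_i−1) = 271−11 = 260; sign = (−1)^260 = +1.
Check: (83/271) = +1 by Zolotarev.

+1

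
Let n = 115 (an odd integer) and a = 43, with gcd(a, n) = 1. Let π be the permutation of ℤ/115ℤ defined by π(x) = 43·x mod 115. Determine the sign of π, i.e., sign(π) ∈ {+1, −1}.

+1

Orbit of 49 under x↦43x: [49, 37, 96, 103, 59, 7, 71]… (length divides ord_115(43)).
5 cycles of lengths [44, 44, 22, 4, 1].
With 5 cycles on 115 points, sign = (−1)^{115−5} = +1.
Check: (43/115) = +1 by Zolotarev.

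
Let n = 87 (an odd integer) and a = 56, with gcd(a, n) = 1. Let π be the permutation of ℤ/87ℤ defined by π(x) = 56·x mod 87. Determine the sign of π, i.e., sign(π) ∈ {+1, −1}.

+1

Start at x=1: 1 → 56 → 4 → 50 → 16 → 26 → 64 → … (one orbit).
Decompose π into cycles: lengths [28, 28, 28, 2, 1] (5 cycles, including the fixed point 0).
With 5 cycles on 87 points, sign = (−1)^{87−5} = +1.
(56|87)_J = +1 (Zolotarev's lemma cross-check).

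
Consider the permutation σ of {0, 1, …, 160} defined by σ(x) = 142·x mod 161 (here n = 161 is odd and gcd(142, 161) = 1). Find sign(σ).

Trace 93: π^k(93) = [93, 4, 85, 156, 95, 127, 2] for k=0..6.
9 cycles of lengths [33, 33, 33, 33, 11, 11, 3, 3, 1].
9 cycles on 161: each ℓ→(−1)^(ℓ−1), product (−1)^152 = +1.
(142|161)_J = +1 (Zolotarev's lemma cross-check).

+1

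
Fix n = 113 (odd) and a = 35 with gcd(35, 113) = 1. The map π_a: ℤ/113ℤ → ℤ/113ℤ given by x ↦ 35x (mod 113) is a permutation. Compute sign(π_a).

Orbit of 71 under x↦35x: [71, 112, 78, 18, 65, 15, 73]… (length divides ord_113(35)).
π_35 has 8 disjoint cycles with lengths [16, 16, 16, 16, 16, 16, 16, 1] on {0,…,112}.
113 − 8 = 105 transpositions; sign(π) = (−1)^105 = -1.
Zolotarev: (35|113) = -1, matching the cycle-count sign.

-1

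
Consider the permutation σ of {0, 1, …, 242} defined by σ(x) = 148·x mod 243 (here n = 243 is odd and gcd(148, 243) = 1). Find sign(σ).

+1

Trace 199: π^k(199) = [199, 49, 205, 208, 166, 25, 55] for k=0..6.
11 cycles of lengths [81, 81, 27, 27, 9, 9, 3, 3, 1, 1, 1].
n − c = 243 − 11 = 232; sign = (−1)^232 = +1.
Via Zolotarev, sign(π_{148}) = (148|243) = +1.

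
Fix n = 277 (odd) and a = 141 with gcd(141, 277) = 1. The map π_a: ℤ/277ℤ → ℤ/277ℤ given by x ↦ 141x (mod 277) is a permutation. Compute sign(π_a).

+1

Trace 268: π^k(268) = [268, 116, 13, 171, 12, 30, 75] for k=0..6.
Cycle lengths of π_141 on ℤ/277ℤ: [138, 138, 1]; 3 cycles in total.
Σ(ℓ_i−1) = 277−3 = 274; sign = (−1)^274 = +1.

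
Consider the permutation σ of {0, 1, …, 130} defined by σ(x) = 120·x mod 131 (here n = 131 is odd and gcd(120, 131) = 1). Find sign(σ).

-1

Orbit of 39 under x↦120x: [39, 95, 3, 98, 101, 68, 38]… (length divides ord_131(120)).
2 cycles of lengths [130, 1].
131 − 2 = 129 transpositions; sign(π) = (−1)^129 = -1.
The Jacobi symbol (120|131) = -1 (Zolotarev) agrees.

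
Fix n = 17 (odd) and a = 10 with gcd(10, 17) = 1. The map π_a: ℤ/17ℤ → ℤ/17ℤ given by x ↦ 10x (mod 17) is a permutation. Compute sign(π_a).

Start at x=8: 8 → 12 → 1 → 10 → 15 → 14 → 4 → … (one orbit).
π_10 has 2 disjoint cycles with lengths [16, 1] on {0,…,16}.
17 − 2 = 15 transpositions; sign(π) = (−1)^15 = -1.

-1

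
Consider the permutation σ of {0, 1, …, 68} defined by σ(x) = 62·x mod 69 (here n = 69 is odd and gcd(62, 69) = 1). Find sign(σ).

-1

Orbit of 25 under x↦62x: [25, 32, 52, 50, 64, 35, 31]… (length divides ord_69(62)).
π_62 has 6 disjoint cycles with lengths [22, 22, 11, 11, 2, 1] on {0,…,68}.
n − c = 69 − 6 = 63; sign = (−1)^63 = -1.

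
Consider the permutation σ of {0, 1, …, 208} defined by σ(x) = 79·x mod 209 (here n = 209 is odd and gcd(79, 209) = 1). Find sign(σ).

+1

Orbit of 125 under x↦79x: [125, 52, 137, 164, 207, 51, 58]… (length divides ord_209(79)).
5 cycles of lengths [90, 90, 18, 10, 1].
sign(π) = (−1)^{n − #cycles} = (−1)^{209−5} = (−1)^204 = +1.
Check: (79/209) = +1 by Zolotarev.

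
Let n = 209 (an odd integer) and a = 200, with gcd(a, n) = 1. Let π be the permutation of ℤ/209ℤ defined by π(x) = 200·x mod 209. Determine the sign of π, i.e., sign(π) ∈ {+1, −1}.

Start at x=41: 41 → 49 → 186 → 207 → 18 → 47 → 204 → … (one orbit).
Cycle lengths of π_200 on ℤ/209ℤ: [90, 90, 18, 10, 1]; 5 cycles in total.
5 cycles on 209: each ℓ→(−1)^(ℓ−1), product (−1)^204 = +1.

+1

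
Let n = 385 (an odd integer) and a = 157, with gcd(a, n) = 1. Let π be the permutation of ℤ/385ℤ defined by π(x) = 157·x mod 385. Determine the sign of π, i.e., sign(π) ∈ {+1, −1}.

Trace 342: π^k(342) = [342, 179, 383, 71, 367, 254, 223] for k=0..6.
Cycle lengths of π_157 on ℤ/385ℤ: [60, 60, 60, 60, 30, 30, 20, 20, 12, 12, 6, 5, 5, 4, 1]; 15 cycles in total.
sign(π) = (−1)^{n − #cycles} = (−1)^{385−15} = (−1)^370 = +1.

+1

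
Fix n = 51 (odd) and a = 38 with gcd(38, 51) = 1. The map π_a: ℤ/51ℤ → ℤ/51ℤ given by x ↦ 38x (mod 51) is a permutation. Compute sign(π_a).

-1

Orbit of 1 under x↦38x: [1, 38, 16, 47]… (length divides ord_51(38)).
π_38 has 14 disjoint cycles with lengths [4, 4, 4, 4, 4, 4, 4, 4, 4, 4, 4, 4, 2, 1] on {0,…,50}.
14 cycles on 51: each ℓ→(−1)^(ℓ−1), product (−1)^37 = -1.
Zolotarev: (38|51) = -1, matching the cycle-count sign.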